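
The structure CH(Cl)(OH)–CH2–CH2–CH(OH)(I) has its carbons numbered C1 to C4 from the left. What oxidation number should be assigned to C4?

+1

C4 has one bond to C (0), one bond to H (-1), one bond to O (+1), one bond to I (+1).
Oxidation state = 0 − 1 + 1 + 1 = +1.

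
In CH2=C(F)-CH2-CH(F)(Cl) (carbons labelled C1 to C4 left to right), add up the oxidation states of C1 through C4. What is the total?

Each bond to a more electronegative atom (O, N, halogen) counts +1, each bond to a less electronegative atom (H, metal, B, Si) counts −1, and each C–C bond counts 0. Tallying each carbon:
C1: 2C, 2H → 0 − 2 = -2
C2: 3C, 1F → 0 + 1 = +1
C3: 2C, 2H → 0 − 2 = -2
C4: 1C, 1H, 1F, 1Cl → 0 − 1 + 1 + 1 = +1
Sum = -2 + 1 − 2 + 1 = -2.

-2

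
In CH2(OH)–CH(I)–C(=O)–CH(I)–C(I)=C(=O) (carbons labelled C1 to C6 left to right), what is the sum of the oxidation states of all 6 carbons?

+4

Count +1 for every bond to an atom more electronegative than carbon and −1 for every bond to one less electronegative; C–C bonds are 0. Tallying each carbon:
C1: 1C, 2H, 1O → 0 − 2 + 1 = -1
C2: 2C, 1H, 1I → 0 − 1 + 1 = 0
C3: 2C, 2O → 0 + 2 = +2
C4: 2C, 1H, 1I → 0 − 1 + 1 = 0
C5: 3C, 1I → 0 + 1 = +1
C6: 2C, 2O → 0 + 2 = +2
Sum = -1 + 0 + 2 + 0 + 1 + 2 = +4.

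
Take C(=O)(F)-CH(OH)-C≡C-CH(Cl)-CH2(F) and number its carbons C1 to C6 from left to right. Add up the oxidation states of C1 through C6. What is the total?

+2

Bonds to more-electronegative neighbours contribute +1 each, bonds to H or metals contribute −1 each, and C–C bonds contribute 0. Tallying each carbon:
C1: 1C, 2O, 1F → 0 + 2 + 1 = +3
C2: 2C, 1H, 1O → 0 − 1 + 1 = 0
C3: 4C → 0 = 0
C4: 4C → 0 = 0
C5: 2C, 1H, 1Cl → 0 − 1 + 1 = 0
C6: 1C, 2H, 1F → 0 − 2 + 1 = -1
Sum = +3 + 0 + 0 + 0 + 0 − 1 = +2.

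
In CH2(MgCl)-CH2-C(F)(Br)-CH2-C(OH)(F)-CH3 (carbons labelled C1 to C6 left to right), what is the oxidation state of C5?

Bonds to more-electronegative neighbours contribute +1 each, bonds to H or metals contribute −1 each, and C–C bonds contribute 0.
C5 has one bond to C (0), one bond to C (0), one bond to O (+1), one bond to F (+1).
Oxidation state = 0 + 0 + 1 + 1 = +2.

+2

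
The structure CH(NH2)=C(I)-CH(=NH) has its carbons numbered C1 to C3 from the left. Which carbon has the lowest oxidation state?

C1

Count +1 for every bond to an atom more electronegative than carbon and −1 for every bond to one less electronegative; C–C bonds are 0. Tallying each carbon:
C1: 2C, 1H, 1N → 0 − 1 + 1 = 0
C2: 3C, 1I → 0 + 1 = +1
C3: 1C, 1H, 2N → 0 − 1 + 2 = +1
The most reduced carbon is C1 at 0.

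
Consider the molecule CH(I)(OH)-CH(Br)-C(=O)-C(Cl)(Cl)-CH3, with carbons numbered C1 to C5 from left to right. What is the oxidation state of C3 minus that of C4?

C3: 2C, 2O → 0 + 2 = +2
C4: 2C, 2Cl → 0 + 2 = +2
Difference: +2 − (+2) = 0.

0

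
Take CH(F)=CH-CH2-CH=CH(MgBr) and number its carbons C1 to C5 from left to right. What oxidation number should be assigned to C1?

0

C1 has a double bond to C (2×0 = 0), one bond to F (+1), one bond to H (-1).
Oxidation state = 0 + 1 − 1 = 0.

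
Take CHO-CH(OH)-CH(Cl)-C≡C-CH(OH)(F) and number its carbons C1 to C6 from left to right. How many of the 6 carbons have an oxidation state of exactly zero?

Tallying each carbon's bonds:
C1: 1C, 1H, 2O → 0 − 1 + 2 = +1
C2: 2C, 1H, 1O → 0 − 1 + 1 = 0
C3: 2C, 1H, 1Cl → 0 − 1 + 1 = 0
C4: 4C → 0 = 0
C5: 4C → 0 = 0
C6: 1C, 1H, 1O, 1F → 0 − 1 + 1 + 1 = +1
4 carbons (C2, C3, C4, C5) meet the condition.

4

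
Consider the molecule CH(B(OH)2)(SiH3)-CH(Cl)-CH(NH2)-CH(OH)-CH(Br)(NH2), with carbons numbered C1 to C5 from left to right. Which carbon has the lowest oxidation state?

Tallying each carbon's bonds:
C1: 1C, 1H, 1B, 1Si → 0 − 1 − 1 − 1 = -3
C2: 2C, 1H, 1Cl → 0 − 1 + 1 = 0
C3: 2C, 1H, 1N → 0 − 1 + 1 = 0
C4: 2C, 1H, 1O → 0 − 1 + 1 = 0
C5: 1C, 1H, 1N, 1Br → 0 − 1 + 1 + 1 = +1
The most reduced carbon is C1 at -3.

C1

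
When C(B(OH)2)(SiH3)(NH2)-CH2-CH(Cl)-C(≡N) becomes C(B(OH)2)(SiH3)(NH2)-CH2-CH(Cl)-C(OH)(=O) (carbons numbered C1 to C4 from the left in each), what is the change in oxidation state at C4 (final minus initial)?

Before: C4 has 1 bond to C, 3 bonds to N → oxidation state +3.
After: C4 has 1 bond to C, 3 bonds to O → oxidation state +3.
Δ = +3 − (+3) = 0, so no net redox change at C4.

0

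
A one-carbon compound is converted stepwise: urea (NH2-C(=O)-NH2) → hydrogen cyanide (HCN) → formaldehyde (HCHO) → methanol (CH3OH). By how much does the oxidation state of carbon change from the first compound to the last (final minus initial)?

-6

Carbon oxidation states along the series — urea: +4, hydrogen cyanide: +2, formaldehyde: 0, methanol: -2.
Net change = -2 − (+4) = -6.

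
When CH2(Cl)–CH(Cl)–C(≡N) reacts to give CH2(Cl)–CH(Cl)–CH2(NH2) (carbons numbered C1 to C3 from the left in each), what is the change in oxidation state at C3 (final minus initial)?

Before: C3 has 1 bond to C, 3 bonds to N → oxidation state +3.
After: C3 has 1 bond to C, 2 bonds to H, 1 bond to N → oxidation state -1.
Δ = -1 − (+3) = -4, so this is a reduction at C3.

-4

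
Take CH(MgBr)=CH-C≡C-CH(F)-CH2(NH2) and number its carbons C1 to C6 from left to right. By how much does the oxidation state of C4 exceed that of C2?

+1

C4: 4C → 0 = 0
C2: 3C, 1H → 0 − 1 = -1
Difference: 0 − (-1) = +1.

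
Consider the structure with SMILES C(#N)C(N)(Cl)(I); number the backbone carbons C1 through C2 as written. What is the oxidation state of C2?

Each bond to a more electronegative atom (O, N, halogen) counts +1, each bond to a less electronegative atom (H, metal, B, Si) counts −1, and each C–C bond counts 0.
C2 has one bond to C (0), one bond to N (+1), one bond to Cl (+1), one bond to I (+1).
Oxidation state = 0 + 1 + 1 + 1 = +3.

+3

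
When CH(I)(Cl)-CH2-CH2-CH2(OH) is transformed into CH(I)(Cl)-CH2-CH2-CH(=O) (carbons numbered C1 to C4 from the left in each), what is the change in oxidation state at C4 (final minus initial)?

+2

Before: C4 has 1 bond to C, 2 bonds to H, 1 bond to O → oxidation state -1.
After: C4 has 1 bond to C, 1 bond to H, 2 bonds to O → oxidation state +1.
Δ = +1 − (-1) = +2, so this is an oxidation at C4.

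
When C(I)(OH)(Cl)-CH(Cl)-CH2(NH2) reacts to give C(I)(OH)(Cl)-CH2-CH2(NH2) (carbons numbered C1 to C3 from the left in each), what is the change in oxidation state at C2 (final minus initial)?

Before: C2 has 2 bonds to C, 1 bond to H, 1 bond to Cl → oxidation state 0.
After: C2 has 2 bonds to C, 2 bonds to H → oxidation state -2.
Δ = -2 − (0) = -2, so this is a reduction at C2.

-2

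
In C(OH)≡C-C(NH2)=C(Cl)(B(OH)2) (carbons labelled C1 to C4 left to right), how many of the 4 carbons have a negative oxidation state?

0

Assign +1 per bond to O/N/halogen, −1 per bond to H or an electropositive element, and 0 per bond to carbon. Tallying each carbon:
C1: 3C, 1O → 0 + 1 = +1
C2: 4C → 0 = 0
C3: 3C, 1N → 0 + 1 = +1
C4: 2C, 1Cl, 1B → 0 + 1 − 1 = 0
0 carbons meet the condition.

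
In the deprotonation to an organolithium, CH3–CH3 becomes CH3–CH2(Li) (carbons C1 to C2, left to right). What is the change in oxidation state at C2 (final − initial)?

0

Before: C2 has 1 bond to C, 3 bonds to H → oxidation state -3.
After: C2 has 1 bond to C, 2 bonds to H, 1 bond to Li → oxidation state -3.
Δ = -3 − (-3) = 0, so no net redox change at C2.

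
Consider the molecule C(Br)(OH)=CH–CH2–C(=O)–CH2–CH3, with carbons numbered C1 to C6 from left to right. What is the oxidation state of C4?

C4 has one bond to C (0), one bond to C (0), a double bond to O (2×+1 = +2).
Oxidation state = 0 + 0 + 2 = +2.

+2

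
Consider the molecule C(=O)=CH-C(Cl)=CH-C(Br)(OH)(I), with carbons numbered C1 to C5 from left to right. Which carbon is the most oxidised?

Tallying each carbon's bonds:
C1: 2C, 2O → 0 + 2 = +2
C2: 3C, 1H → 0 − 1 = -1
C3: 3C, 1Cl → 0 + 1 = +1
C4: 3C, 1H → 0 − 1 = -1
C5: 1C, 1O, 1Br, 1I → 0 + 1 + 1 + 1 = +3
The most oxidised carbon is C5 at +3.

C5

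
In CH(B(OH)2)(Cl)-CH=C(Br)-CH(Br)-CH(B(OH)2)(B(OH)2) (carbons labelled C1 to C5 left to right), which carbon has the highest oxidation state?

Count +1 for every bond to an atom more electronegative than carbon and −1 for every bond to one less electronegative; C–C bonds are 0. Tallying each carbon:
C1: 1C, 1H, 1Cl, 1B → 0 − 1 + 1 − 1 = -1
C2: 3C, 1H → 0 − 1 = -1
C3: 3C, 1Br → 0 + 1 = +1
C4: 2C, 1H, 1Br → 0 − 1 + 1 = 0
C5: 1C, 1H, 2B → 0 − 1 − 2 = -3
The most oxidised carbon is C3 at +1.

C3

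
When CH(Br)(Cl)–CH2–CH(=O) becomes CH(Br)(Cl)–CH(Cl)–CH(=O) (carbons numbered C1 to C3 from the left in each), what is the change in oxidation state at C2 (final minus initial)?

Before: C2 has 2 bonds to C, 2 bonds to H → oxidation state -2.
After: C2 has 2 bonds to C, 1 bond to H, 1 bond to Cl → oxidation state 0.
Δ = 0 − (-2) = +2, so this is an oxidation at C2.

+2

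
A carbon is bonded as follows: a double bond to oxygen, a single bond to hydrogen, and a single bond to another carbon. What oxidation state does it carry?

The carbon has one bond to C (0), a double bond to O (2×+1 = +2), one bond to H (-1).
Oxidation state = 0 + 2 − 1 = +1.

+1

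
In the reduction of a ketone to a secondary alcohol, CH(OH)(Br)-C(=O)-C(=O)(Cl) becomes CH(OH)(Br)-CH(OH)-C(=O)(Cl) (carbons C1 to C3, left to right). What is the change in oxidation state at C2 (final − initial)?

-2

Before: C2 has 2 bonds to C, 2 bonds to O → oxidation state +2.
After: C2 has 2 bonds to C, 1 bond to H, 1 bond to O → oxidation state 0.
Δ = 0 − (+2) = -2, so this is a reduction at C2.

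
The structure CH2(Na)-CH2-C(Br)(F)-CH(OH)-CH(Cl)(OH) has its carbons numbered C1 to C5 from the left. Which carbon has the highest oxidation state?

Tallying each carbon's bonds:
C1: 1C, 2H, 1Na → 0 − 2 − 1 = -3
C2: 2C, 2H → 0 − 2 = -2
C3: 2C, 1F, 1Br → 0 + 1 + 1 = +2
C4: 2C, 1H, 1O → 0 − 1 + 1 = 0
C5: 1C, 1H, 1O, 1Cl → 0 − 1 + 1 + 1 = +1
The most oxidised carbon is C3 at +2.

C3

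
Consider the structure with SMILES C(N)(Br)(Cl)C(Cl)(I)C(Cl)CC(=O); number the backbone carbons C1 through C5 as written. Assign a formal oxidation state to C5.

+1

Count +1 for every bond to an atom more electronegative than carbon and −1 for every bond to one less electronegative; C–C bonds are 0.
C5 has one bond to C (0), a double bond to O (2×+1 = +2), one bond to H (-1).
Oxidation state = 0 + 2 − 1 = +1.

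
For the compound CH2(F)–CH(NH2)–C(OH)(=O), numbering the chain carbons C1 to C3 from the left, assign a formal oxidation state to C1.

Bonds to more-electronegative neighbours contribute +1 each, bonds to H or metals contribute −1 each, and C–C bonds contribute 0.
C1 has one bond to C (0), one bond to H (-1), one bond to H (-1), one bond to F (+1).
Oxidation state = 0 − 1 − 1 + 1 = -1.

-1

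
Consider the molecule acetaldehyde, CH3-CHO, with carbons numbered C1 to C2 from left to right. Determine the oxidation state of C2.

Each bond to a more electronegative atom (O, N, halogen) counts +1, each bond to a less electronegative atom (H, metal, B, Si) counts −1, and each C–C bond counts 0.
C2 has one bond to H (-1), a double bond to O (2×+1 = +2), one bond to C (0).
Oxidation state = -1 + 2 + 0 = +1.

+1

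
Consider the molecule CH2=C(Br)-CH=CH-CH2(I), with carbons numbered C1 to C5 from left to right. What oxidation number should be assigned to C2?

C2 has a double bond to C (2×0 = 0), one bond to C (0), one bond to Br (+1).
Oxidation state = 0 + 0 + 1 = +1.

+1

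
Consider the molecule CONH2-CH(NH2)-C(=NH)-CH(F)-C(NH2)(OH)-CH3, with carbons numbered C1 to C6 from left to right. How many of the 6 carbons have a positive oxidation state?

3

Tallying each carbon's bonds:
C1: 1C, 2O, 1N → 0 + 2 + 1 = +3
C2: 2C, 1H, 1N → 0 − 1 + 1 = 0
C3: 2C, 2N → 0 + 2 = +2
C4: 2C, 1H, 1F → 0 − 1 + 1 = 0
C5: 2C, 1O, 1N → 0 + 1 + 1 = +2
C6: 1C, 3H → 0 − 3 = -3
3 carbons (C1, C3, C5) meet the condition.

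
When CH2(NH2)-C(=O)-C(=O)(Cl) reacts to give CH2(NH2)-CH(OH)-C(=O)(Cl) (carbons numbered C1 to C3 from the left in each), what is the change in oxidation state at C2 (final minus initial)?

Before: C2 has 2 bonds to C, 2 bonds to O → oxidation state +2.
After: C2 has 2 bonds to C, 1 bond to H, 1 bond to O → oxidation state 0.
Δ = 0 − (+2) = -2, so this is a reduction at C2.

-2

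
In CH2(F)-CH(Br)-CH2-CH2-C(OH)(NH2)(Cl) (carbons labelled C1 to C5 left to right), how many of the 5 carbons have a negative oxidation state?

3

Count +1 for every bond to an atom more electronegative than carbon and −1 for every bond to one less electronegative; C–C bonds are 0. Tallying each carbon:
C1: 1C, 2H, 1F → 0 − 2 + 1 = -1
C2: 2C, 1H, 1Br → 0 − 1 + 1 = 0
C3: 2C, 2H → 0 − 2 = -2
C4: 2C, 2H → 0 − 2 = -2
C5: 1C, 1O, 1N, 1Cl → 0 + 1 + 1 + 1 = +3
3 carbons (C1, C3, C4) meet the condition.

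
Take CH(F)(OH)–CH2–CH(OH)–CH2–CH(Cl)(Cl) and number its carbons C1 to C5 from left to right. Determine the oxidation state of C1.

+1

Bonds to more-electronegative neighbours contribute +1 each, bonds to H or metals contribute −1 each, and C–C bonds contribute 0.
C1 has one bond to C (0), one bond to H (-1), one bond to F (+1), one bond to O (+1).
Oxidation state = 0 − 1 + 1 + 1 = +1.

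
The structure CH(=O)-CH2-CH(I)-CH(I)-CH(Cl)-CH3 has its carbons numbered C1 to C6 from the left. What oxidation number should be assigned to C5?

C5 has one bond to C (0), one bond to C (0), one bond to H (-1), one bond to Cl (+1).
Oxidation state = 0 + 0 − 1 + 1 = 0.

0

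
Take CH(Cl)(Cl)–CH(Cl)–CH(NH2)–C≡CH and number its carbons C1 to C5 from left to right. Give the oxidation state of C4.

0

Each bond to a more electronegative atom (O, N, halogen) counts +1, each bond to a less electronegative atom (H, metal, B, Si) counts −1, and each C–C bond counts 0.
C4 has one bond to C (0), a triple bond to C (3×0 = 0).
Oxidation state = 0 + 0 = 0.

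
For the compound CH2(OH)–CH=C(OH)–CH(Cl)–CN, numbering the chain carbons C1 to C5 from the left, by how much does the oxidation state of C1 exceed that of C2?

C1: 1C, 2H, 1O → 0 − 2 + 1 = -1
C2: 3C, 1H → 0 − 1 = -1
Difference: -1 − (-1) = 0.

0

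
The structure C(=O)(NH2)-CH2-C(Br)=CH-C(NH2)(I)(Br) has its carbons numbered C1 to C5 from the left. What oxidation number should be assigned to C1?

C1 has one bond to C (0), a double bond to O (2×+1 = +2), one bond to N (+1).
Oxidation state = 0 + 2 + 1 = +3.

+3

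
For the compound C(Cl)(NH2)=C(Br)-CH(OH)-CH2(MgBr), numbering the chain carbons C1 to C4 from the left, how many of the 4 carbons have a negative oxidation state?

Assign +1 per bond to O/N/halogen, −1 per bond to H or an electropositive element, and 0 per bond to carbon. Tallying each carbon:
C1: 2C, 1N, 1Cl → 0 + 1 + 1 = +2
C2: 3C, 1Br → 0 + 1 = +1
C3: 2C, 1H, 1O → 0 − 1 + 1 = 0
C4: 1C, 2H, 1Mg → 0 − 2 − 1 = -3
1 carbon (C4) meets the condition.

1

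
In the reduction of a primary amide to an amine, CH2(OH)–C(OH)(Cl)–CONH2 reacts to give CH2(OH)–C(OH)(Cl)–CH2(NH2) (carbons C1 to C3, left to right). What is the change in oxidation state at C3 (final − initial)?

Before: C3 has 1 bond to C, 2 bonds to O, 1 bond to N → oxidation state +3.
After: C3 has 1 bond to C, 2 bonds to H, 1 bond to N → oxidation state -1.
Δ = -1 − (+3) = -4, so this is a reduction at C3.

-4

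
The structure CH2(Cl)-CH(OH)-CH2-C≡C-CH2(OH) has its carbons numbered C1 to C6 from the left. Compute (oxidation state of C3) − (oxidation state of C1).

C3: 2C, 2H → 0 − 2 = -2
C1: 1C, 2H, 1Cl → 0 − 2 + 1 = -1
Difference: -2 − (-1) = -1.

-1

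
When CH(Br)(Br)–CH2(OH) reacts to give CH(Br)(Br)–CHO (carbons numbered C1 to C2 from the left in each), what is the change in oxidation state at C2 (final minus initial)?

+2

Before: C2 has 1 bond to C, 2 bonds to H, 1 bond to O → oxidation state -1.
After: C2 has 1 bond to C, 1 bond to H, 2 bonds to O → oxidation state +1.
Δ = +1 − (-1) = +2, so this is an oxidation at C2.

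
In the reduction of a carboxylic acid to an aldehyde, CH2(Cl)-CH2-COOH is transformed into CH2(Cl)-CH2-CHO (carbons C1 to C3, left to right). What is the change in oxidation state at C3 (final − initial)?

Before: C3 has 1 bond to C, 3 bonds to O → oxidation state +3.
After: C3 has 1 bond to C, 1 bond to H, 2 bonds to O → oxidation state +1.
Δ = +1 − (+3) = -2, so this is a reduction at C3.

-2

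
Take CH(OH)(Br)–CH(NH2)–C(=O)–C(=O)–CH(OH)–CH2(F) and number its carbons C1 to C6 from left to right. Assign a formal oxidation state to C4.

+2

C4 has one bond to C (0), one bond to C (0), a double bond to O (2×+1 = +2).
Oxidation state = 0 + 0 + 2 = +2.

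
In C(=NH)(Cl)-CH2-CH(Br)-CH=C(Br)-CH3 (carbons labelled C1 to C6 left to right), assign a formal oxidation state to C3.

0

C3 has one bond to C (0), one bond to C (0), one bond to Br (+1), one bond to H (-1).
Oxidation state = 0 + 0 + 1 − 1 = 0.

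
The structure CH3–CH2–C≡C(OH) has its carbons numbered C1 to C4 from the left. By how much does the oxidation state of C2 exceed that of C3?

C2: 2C, 2H → 0 − 2 = -2
C3: 4C → 0 = 0
Difference: -2 − (0) = -2.

-2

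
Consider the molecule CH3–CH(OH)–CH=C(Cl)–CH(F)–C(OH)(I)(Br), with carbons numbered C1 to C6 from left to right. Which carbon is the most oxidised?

C6

Tallying each carbon's bonds:
C1: 1C, 3H → 0 − 3 = -3
C2: 2C, 1H, 1O → 0 − 1 + 1 = 0
C3: 3C, 1H → 0 − 1 = -1
C4: 3C, 1Cl → 0 + 1 = +1
C5: 2C, 1H, 1F → 0 − 1 + 1 = 0
C6: 1C, 1O, 1Br, 1I → 0 + 1 + 1 + 1 = +3
The most oxidised carbon is C6 at +3.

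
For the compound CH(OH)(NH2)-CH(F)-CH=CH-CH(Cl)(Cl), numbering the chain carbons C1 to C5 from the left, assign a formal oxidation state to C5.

Each bond to a more electronegative atom (O, N, halogen) counts +1, each bond to a less electronegative atom (H, metal, B, Si) counts −1, and each C–C bond counts 0.
C5 has one bond to C (0), one bond to Cl (+1), one bond to H (-1), one bond to Cl (+1).
Oxidation state = 0 + 1 − 1 + 1 = +1.

+1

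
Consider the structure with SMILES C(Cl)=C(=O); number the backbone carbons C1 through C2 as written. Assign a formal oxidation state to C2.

+2

C2 has a double bond to C (2×0 = 0), a double bond to O (2×+1 = +2).
Oxidation state = 0 + 2 = +2.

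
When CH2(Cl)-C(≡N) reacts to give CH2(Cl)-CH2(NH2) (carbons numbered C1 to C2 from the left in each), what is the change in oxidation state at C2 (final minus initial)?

-4

Before: C2 has 1 bond to C, 3 bonds to N → oxidation state +3.
After: C2 has 1 bond to C, 2 bonds to H, 1 bond to N → oxidation state -1.
Δ = -1 − (+3) = -4, so this is a reduction at C2.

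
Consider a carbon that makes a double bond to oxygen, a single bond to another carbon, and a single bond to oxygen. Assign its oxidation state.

Each bond to a more electronegative atom (O, N, halogen) counts +1, each bond to a less electronegative atom (H, metal, B, Si) counts −1, and each C–C bond counts 0.
The carbon has one bond to C (0), a double bond to O (2×+1 = +2), one bond to O (+1).
Oxidation state = 0 + 2 + 1 = +3.

+3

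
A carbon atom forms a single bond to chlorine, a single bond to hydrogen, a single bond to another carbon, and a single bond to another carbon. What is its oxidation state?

0

Assign +1 per bond to O/N/halogen, −1 per bond to H or an electropositive element, and 0 per bond to carbon.
The carbon has one bond to C (0), one bond to C (0), one bond to H (-1), one bond to Cl (+1).
Oxidation state = 0 + 0 − 1 + 1 = 0.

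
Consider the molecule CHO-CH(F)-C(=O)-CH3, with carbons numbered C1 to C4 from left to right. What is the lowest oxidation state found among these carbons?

Count +1 for every bond to an atom more electronegative than carbon and −1 for every bond to one less electronegative; C–C bonds are 0. Tallying each carbon:
C1: 1C, 1H, 2O → 0 − 1 + 2 = +1
C2: 2C, 1H, 1F → 0 − 1 + 1 = 0
C3: 2C, 2O → 0 + 2 = +2
C4: 1C, 3H → 0 − 3 = -3
The lowest value is -3.

-3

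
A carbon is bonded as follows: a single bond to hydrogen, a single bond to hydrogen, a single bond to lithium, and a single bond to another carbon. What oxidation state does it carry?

Each bond to a more electronegative atom (O, N, halogen) counts +1, each bond to a less electronegative atom (H, metal, B, Si) counts −1, and each C–C bond counts 0.
The carbon has one bond to C (0), one bond to H (-1), one bond to H (-1), one bond to Li (-1).
Oxidation state = 0 − 1 − 1 − 1 = -3.

-3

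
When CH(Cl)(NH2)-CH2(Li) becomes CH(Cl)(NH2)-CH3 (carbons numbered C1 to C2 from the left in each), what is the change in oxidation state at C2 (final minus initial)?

0

Before: C2 has 1 bond to C, 2 bonds to H, 1 bond to Li → oxidation state -3.
After: C2 has 1 bond to C, 3 bonds to H → oxidation state -3.
Δ = -3 − (-3) = 0, so no net redox change at C2.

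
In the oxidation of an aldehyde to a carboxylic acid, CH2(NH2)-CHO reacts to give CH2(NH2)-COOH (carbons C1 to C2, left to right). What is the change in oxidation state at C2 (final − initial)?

+2

Before: C2 has 1 bond to C, 1 bond to H, 2 bonds to O → oxidation state +1.
After: C2 has 1 bond to C, 3 bonds to O → oxidation state +3.
Δ = +3 − (+1) = +2, so this is an oxidation at C2.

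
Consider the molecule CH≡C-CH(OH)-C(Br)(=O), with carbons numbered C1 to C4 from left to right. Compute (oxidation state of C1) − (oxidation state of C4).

-4

C1: 3C, 1H → 0 − 1 = -1
C4: 1C, 2O, 1Br → 0 + 2 + 1 = +3
Difference: -1 − (+3) = -4.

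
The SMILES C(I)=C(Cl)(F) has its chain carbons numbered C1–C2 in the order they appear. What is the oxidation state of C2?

C2 has a double bond to C (2×0 = 0), one bond to Cl (+1), one bond to F (+1).
Oxidation state = 0 + 1 + 1 = +2.

+2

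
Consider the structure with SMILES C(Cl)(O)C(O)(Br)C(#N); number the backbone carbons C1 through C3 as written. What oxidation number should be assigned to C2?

+2

C2 has one bond to C (0), one bond to C (0), one bond to O (+1), one bond to Br (+1).
Oxidation state = 0 + 0 + 1 + 1 = +2.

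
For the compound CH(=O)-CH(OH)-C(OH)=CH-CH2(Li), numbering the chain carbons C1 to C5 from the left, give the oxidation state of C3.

+1

Each bond to a more electronegative atom (O, N, halogen) counts +1, each bond to a less electronegative atom (H, metal, B, Si) counts −1, and each C–C bond counts 0.
C3 has one bond to C (0), a double bond to C (2×0 = 0), one bond to O (+1).
Oxidation state = 0 + 0 + 1 = +1.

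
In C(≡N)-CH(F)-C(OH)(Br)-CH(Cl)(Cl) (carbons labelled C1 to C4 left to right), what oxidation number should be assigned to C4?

+1

Count +1 for every bond to an atom more electronegative than carbon and −1 for every bond to one less electronegative; C–C bonds are 0.
C4 has one bond to C (0), one bond to Cl (+1), one bond to H (-1), one bond to Cl (+1).
Oxidation state = 0 + 1 − 1 + 1 = +1.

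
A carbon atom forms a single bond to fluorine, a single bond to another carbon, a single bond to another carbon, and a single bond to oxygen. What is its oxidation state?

+2

Bonds to more-electronegative neighbours contribute +1 each, bonds to H or metals contribute −1 each, and C–C bonds contribute 0.
The carbon has one bond to C (0), one bond to C (0), one bond to O (+1), one bond to F (+1).
Oxidation state = 0 + 0 + 1 + 1 = +2.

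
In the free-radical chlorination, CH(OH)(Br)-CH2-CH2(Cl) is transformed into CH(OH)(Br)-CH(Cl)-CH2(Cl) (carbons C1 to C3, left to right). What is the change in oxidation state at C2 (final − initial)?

Before: C2 has 2 bonds to C, 2 bonds to H → oxidation state -2.
After: C2 has 2 bonds to C, 1 bond to H, 1 bond to Cl → oxidation state 0.
Δ = 0 − (-2) = +2, so this is an oxidation at C2.

+2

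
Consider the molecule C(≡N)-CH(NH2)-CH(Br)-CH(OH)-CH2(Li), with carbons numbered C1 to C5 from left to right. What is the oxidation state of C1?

+3

C1 has one bond to C (0), a triple bond to N (3×+1 = +3).
Oxidation state = 0 + 3 = +3.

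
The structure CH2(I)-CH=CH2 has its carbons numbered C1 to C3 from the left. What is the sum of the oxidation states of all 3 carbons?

-4

Each bond to a more electronegative atom (O, N, halogen) counts +1, each bond to a less electronegative atom (H, metal, B, Si) counts −1, and each C–C bond counts 0. Tallying each carbon:
C1: 1C, 2H, 1I → 0 − 2 + 1 = -1
C2: 3C, 1H → 0 − 1 = -1
C3: 2C, 2H → 0 − 2 = -2
Sum = -1 − 1 − 2 = -4.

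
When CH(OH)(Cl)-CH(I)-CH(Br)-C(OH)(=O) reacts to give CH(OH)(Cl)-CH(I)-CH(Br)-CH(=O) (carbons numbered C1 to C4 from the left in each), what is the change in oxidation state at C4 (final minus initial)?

Before: C4 has 1 bond to C, 3 bonds to O → oxidation state +3.
After: C4 has 1 bond to C, 1 bond to H, 2 bonds to O → oxidation state +1.
Δ = +1 − (+3) = -2, so this is a reduction at C4.

-2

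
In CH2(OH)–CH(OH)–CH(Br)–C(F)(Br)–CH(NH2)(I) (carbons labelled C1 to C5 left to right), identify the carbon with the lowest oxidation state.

C1

Each bond to a more electronegative atom (O, N, halogen) counts +1, each bond to a less electronegative atom (H, metal, B, Si) counts −1, and each C–C bond counts 0. Tallying each carbon:
C1: 1C, 2H, 1O → 0 − 2 + 1 = -1
C2: 2C, 1H, 1O → 0 − 1 + 1 = 0
C3: 2C, 1H, 1Br → 0 − 1 + 1 = 0
C4: 2C, 1F, 1Br → 0 + 1 + 1 = +2
C5: 1C, 1H, 1N, 1I → 0 − 1 + 1 + 1 = +1
The most reduced carbon is C1 at -1.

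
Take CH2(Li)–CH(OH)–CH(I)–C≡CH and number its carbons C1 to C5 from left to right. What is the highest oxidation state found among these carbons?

0

Bonds to more-electronegative neighbours contribute +1 each, bonds to H or metals contribute −1 each, and C–C bonds contribute 0. Tallying each carbon:
C1: 1C, 2H, 1Li → 0 − 2 − 1 = -3
C2: 2C, 1H, 1O → 0 − 1 + 1 = 0
C3: 2C, 1H, 1I → 0 − 1 + 1 = 0
C4: 4C → 0 = 0
C5: 3C, 1H → 0 − 1 = -1
The highest value is 0.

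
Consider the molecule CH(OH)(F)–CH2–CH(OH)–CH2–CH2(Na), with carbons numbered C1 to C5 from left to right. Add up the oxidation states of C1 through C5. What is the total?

-6

Assign +1 per bond to O/N/halogen, −1 per bond to H or an electropositive element, and 0 per bond to carbon. Tallying each carbon:
C1: 1C, 1H, 1O, 1F → 0 − 1 + 1 + 1 = +1
C2: 2C, 2H → 0 − 2 = -2
C3: 2C, 1H, 1O → 0 − 1 + 1 = 0
C4: 2C, 2H → 0 − 2 = -2
C5: 1C, 2H, 1Na → 0 − 2 − 1 = -3
Sum = +1 − 2 + 0 − 2 − 3 = -6.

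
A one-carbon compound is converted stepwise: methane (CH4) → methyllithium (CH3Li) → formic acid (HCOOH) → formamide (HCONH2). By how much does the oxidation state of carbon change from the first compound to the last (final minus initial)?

Carbon oxidation states along the series — methane: -4, methyllithium: -4, formic acid: +2, formamide: +2.
Net change = +2 − (-4) = +6.

+6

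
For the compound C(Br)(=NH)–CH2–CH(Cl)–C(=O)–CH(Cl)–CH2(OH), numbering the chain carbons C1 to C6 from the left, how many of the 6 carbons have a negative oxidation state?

2

Bonds to more-electronegative neighbours contribute +1 each, bonds to H or metals contribute −1 each, and C–C bonds contribute 0. Tallying each carbon:
C1: 1C, 2N, 1Br → 0 + 2 + 1 = +3
C2: 2C, 2H → 0 − 2 = -2
C3: 2C, 1H, 1Cl → 0 − 1 + 1 = 0
C4: 2C, 2O → 0 + 2 = +2
C5: 2C, 1H, 1Cl → 0 − 1 + 1 = 0
C6: 1C, 2H, 1O → 0 − 2 + 1 = -1
2 carbons (C2, C6) meet the condition.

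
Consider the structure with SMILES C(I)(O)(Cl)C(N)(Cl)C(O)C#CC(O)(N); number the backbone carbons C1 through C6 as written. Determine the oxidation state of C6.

C6 has one bond to C (0), one bond to O (+1), one bond to N (+1), one bond to H (-1).
Oxidation state = 0 + 1 + 1 − 1 = +1.

+1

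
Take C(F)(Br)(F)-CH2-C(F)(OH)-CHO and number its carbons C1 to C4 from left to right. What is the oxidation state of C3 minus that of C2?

+4

C3: 2C, 1O, 1F → 0 + 1 + 1 = +2
C2: 2C, 2H → 0 − 2 = -2
Difference: +2 − (-2) = +4.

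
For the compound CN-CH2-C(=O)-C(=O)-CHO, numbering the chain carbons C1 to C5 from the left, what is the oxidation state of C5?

+1

Count +1 for every bond to an atom more electronegative than carbon and −1 for every bond to one less electronegative; C–C bonds are 0.
C5 has one bond to C (0), a double bond to O (2×+1 = +2), one bond to H (-1).
Oxidation state = 0 + 2 − 1 = +1.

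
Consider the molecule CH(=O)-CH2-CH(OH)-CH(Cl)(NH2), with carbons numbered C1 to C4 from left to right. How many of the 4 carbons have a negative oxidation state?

Tallying each carbon's bonds:
C1: 1C, 1H, 2O → 0 − 1 + 2 = +1
C2: 2C, 2H → 0 − 2 = -2
C3: 2C, 1H, 1O → 0 − 1 + 1 = 0
C4: 1C, 1H, 1N, 1Cl → 0 − 1 + 1 + 1 = +1
1 carbon (C2) meets the condition.

1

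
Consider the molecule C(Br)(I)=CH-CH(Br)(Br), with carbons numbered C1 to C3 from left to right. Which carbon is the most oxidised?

Tallying each carbon's bonds:
C1: 2C, 1Br, 1I → 0 + 1 + 1 = +2
C2: 3C, 1H → 0 − 1 = -1
C3: 1C, 1H, 2Br → 0 − 1 + 2 = +1
The most oxidised carbon is C1 at +2.

C1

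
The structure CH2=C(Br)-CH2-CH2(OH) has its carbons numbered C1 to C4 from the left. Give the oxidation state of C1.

-2

C1 has a double bond to C (2×0 = 0), one bond to H (-1), one bond to H (-1).
Oxidation state = 0 − 1 − 1 = -2.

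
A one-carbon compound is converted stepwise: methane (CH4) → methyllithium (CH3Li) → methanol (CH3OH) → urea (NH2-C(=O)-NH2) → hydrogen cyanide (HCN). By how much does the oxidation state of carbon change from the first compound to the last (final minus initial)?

Carbon oxidation states along the series — methane: -4, methyllithium: -4, methanol: -2, urea: +4, hydrogen cyanide: +2.
Net change = +2 − (-4) = +6.

+6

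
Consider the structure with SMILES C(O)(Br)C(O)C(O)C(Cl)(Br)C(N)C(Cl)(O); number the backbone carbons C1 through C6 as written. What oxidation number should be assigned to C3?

0

C3 has one bond to C (0), one bond to C (0), one bond to O (+1), one bond to H (-1).
Oxidation state = 0 + 0 + 1 − 1 = 0.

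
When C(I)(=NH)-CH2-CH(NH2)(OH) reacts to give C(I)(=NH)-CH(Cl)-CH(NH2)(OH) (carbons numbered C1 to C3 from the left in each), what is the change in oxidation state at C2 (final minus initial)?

+2

Before: C2 has 2 bonds to C, 2 bonds to H → oxidation state -2.
After: C2 has 2 bonds to C, 1 bond to H, 1 bond to Cl → oxidation state 0.
Δ = 0 − (-2) = +2, so this is an oxidation at C2.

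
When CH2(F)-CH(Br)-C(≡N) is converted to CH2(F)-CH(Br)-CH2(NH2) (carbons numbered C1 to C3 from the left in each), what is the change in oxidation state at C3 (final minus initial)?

Before: C3 has 1 bond to C, 3 bonds to N → oxidation state +3.
After: C3 has 1 bond to C, 2 bonds to H, 1 bond to N → oxidation state -1.
Δ = -1 − (+3) = -4, so this is a reduction at C3.

-4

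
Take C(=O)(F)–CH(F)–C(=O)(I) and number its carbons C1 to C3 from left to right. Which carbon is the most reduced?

Tallying each carbon's bonds:
C1: 1C, 2O, 1F → 0 + 2 + 1 = +3
C2: 2C, 1H, 1F → 0 − 1 + 1 = 0
C3: 1C, 2O, 1I → 0 + 2 + 1 = +3
The most reduced carbon is C2 at 0.

C2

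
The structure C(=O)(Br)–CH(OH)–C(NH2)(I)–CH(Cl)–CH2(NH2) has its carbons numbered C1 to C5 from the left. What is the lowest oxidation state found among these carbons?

-1

Tallying each carbon's bonds:
C1: 1C, 2O, 1Br → 0 + 2 + 1 = +3
C2: 2C, 1H, 1O → 0 − 1 + 1 = 0
C3: 2C, 1N, 1I → 0 + 1 + 1 = +2
C4: 2C, 1H, 1Cl → 0 − 1 + 1 = 0
C5: 1C, 2H, 1N → 0 − 2 + 1 = -1
The lowest value is -1.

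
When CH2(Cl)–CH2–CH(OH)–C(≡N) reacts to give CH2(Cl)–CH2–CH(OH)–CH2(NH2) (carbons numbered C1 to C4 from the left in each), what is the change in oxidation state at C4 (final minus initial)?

-4

Before: C4 has 1 bond to C, 3 bonds to N → oxidation state +3.
After: C4 has 1 bond to C, 2 bonds to H, 1 bond to N → oxidation state -1.
Δ = -1 − (+3) = -4, so this is a reduction at C4.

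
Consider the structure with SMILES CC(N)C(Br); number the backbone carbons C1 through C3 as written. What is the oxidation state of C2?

Each bond to a more electronegative atom (O, N, halogen) counts +1, each bond to a less electronegative atom (H, metal, B, Si) counts −1, and each C–C bond counts 0.
C2 has one bond to C (0), one bond to C (0), one bond to H (-1), one bond to N (+1).
Oxidation state = 0 + 0 − 1 + 1 = 0.

0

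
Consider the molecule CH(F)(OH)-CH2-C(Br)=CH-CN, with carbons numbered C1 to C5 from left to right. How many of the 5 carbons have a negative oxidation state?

2

Tallying each carbon's bonds:
C1: 1C, 1H, 1O, 1F → 0 − 1 + 1 + 1 = +1
C2: 2C, 2H → 0 − 2 = -2
C3: 3C, 1Br → 0 + 1 = +1
C4: 3C, 1H → 0 − 1 = -1
C5: 1C, 3N → 0 + 3 = +3
2 carbons (C2, C4) meet the condition.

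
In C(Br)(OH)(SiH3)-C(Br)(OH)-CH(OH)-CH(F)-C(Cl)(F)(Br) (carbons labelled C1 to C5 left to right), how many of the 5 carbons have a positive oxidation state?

Bonds to more-electronegative neighbours contribute +1 each, bonds to H or metals contribute −1 each, and C–C bonds contribute 0. Tallying each carbon:
C1: 1C, 1O, 1Br, 1Si → 0 + 1 + 1 − 1 = +1
C2: 2C, 1O, 1Br → 0 + 1 + 1 = +2
C3: 2C, 1H, 1O → 0 − 1 + 1 = 0
C4: 2C, 1H, 1F → 0 − 1 + 1 = 0
C5: 1C, 1F, 1Cl, 1Br → 0 + 1 + 1 + 1 = +3
3 carbons (C1, C2, C5) meet the condition.

3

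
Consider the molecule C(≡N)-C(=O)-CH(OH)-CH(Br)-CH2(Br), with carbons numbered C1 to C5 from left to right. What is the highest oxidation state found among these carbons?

+3

Assign +1 per bond to O/N/halogen, −1 per bond to H or an electropositive element, and 0 per bond to carbon. Tallying each carbon:
C1: 1C, 3N → 0 + 3 = +3
C2: 2C, 2O → 0 + 2 = +2
C3: 2C, 1H, 1O → 0 − 1 + 1 = 0
C4: 2C, 1H, 1Br → 0 − 1 + 1 = 0
C5: 1C, 2H, 1Br → 0 − 2 + 1 = -1
The highest value is +3.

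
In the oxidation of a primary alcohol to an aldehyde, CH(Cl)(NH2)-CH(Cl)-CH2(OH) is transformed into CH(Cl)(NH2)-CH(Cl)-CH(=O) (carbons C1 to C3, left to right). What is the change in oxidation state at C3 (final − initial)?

Before: C3 has 1 bond to C, 2 bonds to H, 1 bond to O → oxidation state -1.
After: C3 has 1 bond to C, 1 bond to H, 2 bonds to O → oxidation state +1.
Δ = +1 − (-1) = +2, so this is an oxidation at C3.

+2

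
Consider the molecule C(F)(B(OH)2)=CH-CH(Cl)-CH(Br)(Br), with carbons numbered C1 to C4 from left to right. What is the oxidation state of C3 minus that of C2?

+1

C3: 2C, 1H, 1Cl → 0 − 1 + 1 = 0
C2: 3C, 1H → 0 − 1 = -1
Difference: 0 − (-1) = +1.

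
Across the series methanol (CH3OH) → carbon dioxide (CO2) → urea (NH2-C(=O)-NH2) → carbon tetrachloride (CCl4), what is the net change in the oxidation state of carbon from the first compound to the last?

+6

Carbon oxidation states along the series — methanol: -2, carbon dioxide: +4, urea: +4, carbon tetrachloride: +4.
Net change = +4 − (-2) = +6.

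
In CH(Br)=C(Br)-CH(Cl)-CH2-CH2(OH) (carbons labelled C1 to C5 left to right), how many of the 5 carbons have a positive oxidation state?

Tallying each carbon's bonds:
C1: 2C, 1H, 1Br → 0 − 1 + 1 = 0
C2: 3C, 1Br → 0 + 1 = +1
C3: 2C, 1H, 1Cl → 0 − 1 + 1 = 0
C4: 2C, 2H → 0 − 2 = -2
C5: 1C, 2H, 1O → 0 − 2 + 1 = -1
1 carbon (C2) meets the condition.

1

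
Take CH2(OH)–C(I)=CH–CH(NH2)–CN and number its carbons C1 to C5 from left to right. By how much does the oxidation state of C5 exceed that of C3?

C5: 1C, 3N → 0 + 3 = +3
C3: 3C, 1H → 0 − 1 = -1
Difference: +3 − (-1) = +4.

+4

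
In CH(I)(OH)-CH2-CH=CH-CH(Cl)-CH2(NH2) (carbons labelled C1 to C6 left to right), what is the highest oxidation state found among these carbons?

Tallying each carbon's bonds:
C1: 1C, 1H, 1O, 1I → 0 − 1 + 1 + 1 = +1
C2: 2C, 2H → 0 − 2 = -2
C3: 3C, 1H → 0 − 1 = -1
C4: 3C, 1H → 0 − 1 = -1
C5: 2C, 1H, 1Cl → 0 − 1 + 1 = 0
C6: 1C, 2H, 1N → 0 − 2 + 1 = -1
The highest value is +1.

+1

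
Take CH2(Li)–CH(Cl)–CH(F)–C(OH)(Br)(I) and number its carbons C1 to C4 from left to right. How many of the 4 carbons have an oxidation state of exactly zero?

Each bond to a more electronegative atom (O, N, halogen) counts +1, each bond to a less electronegative atom (H, metal, B, Si) counts −1, and each C–C bond counts 0. Tallying each carbon:
C1: 1C, 2H, 1Li → 0 − 2 − 1 = -3
C2: 2C, 1H, 1Cl → 0 − 1 + 1 = 0
C3: 2C, 1H, 1F → 0 − 1 + 1 = 0
C4: 1C, 1O, 1Br, 1I → 0 + 1 + 1 + 1 = +3
2 carbons (C2, C3) meet the condition.

2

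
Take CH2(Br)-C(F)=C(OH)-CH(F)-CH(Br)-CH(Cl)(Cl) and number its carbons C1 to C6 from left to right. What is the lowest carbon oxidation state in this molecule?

-1

Count +1 for every bond to an atom more electronegative than carbon and −1 for every bond to one less electronegative; C–C bonds are 0. Tallying each carbon:
C1: 1C, 2H, 1Br → 0 − 2 + 1 = -1
C2: 3C, 1F → 0 + 1 = +1
C3: 3C, 1O → 0 + 1 = +1
C4: 2C, 1H, 1F → 0 − 1 + 1 = 0
C5: 2C, 1H, 1Br → 0 − 1 + 1 = 0
C6: 1C, 1H, 2Cl → 0 − 1 + 2 = +1
The lowest value is -1.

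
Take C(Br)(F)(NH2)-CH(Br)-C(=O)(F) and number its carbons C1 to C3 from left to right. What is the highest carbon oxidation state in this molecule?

Tallying each carbon's bonds:
C1: 1C, 1N, 1F, 1Br → 0 + 1 + 1 + 1 = +3
C2: 2C, 1H, 1Br → 0 − 1 + 1 = 0
C3: 1C, 2O, 1F → 0 + 2 + 1 = +3
The highest value is +3.

+3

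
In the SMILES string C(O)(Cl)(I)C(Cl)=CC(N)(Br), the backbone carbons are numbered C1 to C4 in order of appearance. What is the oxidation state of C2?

+1

Count +1 for every bond to an atom more electronegative than carbon and −1 for every bond to one less electronegative; C–C bonds are 0.
C2 has one bond to C (0), a double bond to C (2×0 = 0), one bond to Cl (+1).
Oxidation state = 0 + 0 + 1 = +1.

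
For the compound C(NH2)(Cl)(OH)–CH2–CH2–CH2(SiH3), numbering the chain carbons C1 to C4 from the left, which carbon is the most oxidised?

Count +1 for every bond to an atom more electronegative than carbon and −1 for every bond to one less electronegative; C–C bonds are 0. Tallying each carbon:
C1: 1C, 1O, 1N, 1Cl → 0 + 1 + 1 + 1 = +3
C2: 2C, 2H → 0 − 2 = -2
C3: 2C, 2H → 0 − 2 = -2
C4: 1C, 2H, 1Si → 0 − 2 − 1 = -3
The most oxidised carbon is C1 at +3.

C1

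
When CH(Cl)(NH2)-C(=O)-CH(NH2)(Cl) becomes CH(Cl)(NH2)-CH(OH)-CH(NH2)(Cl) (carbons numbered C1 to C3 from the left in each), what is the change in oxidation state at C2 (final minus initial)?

Before: C2 has 2 bonds to C, 2 bonds to O → oxidation state +2.
After: C2 has 2 bonds to C, 1 bond to H, 1 bond to O → oxidation state 0.
Δ = 0 − (+2) = -2, so this is a reduction at C2.

-2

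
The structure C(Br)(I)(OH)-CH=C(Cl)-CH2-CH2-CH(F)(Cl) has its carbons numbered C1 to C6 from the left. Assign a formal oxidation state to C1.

+3

C1 has one bond to C (0), one bond to Br (+1), one bond to I (+1), one bond to O (+1).
Oxidation state = 0 + 1 + 1 + 1 = +3.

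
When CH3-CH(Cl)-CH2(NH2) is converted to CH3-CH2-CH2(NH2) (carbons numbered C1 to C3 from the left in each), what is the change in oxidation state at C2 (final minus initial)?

Before: C2 has 2 bonds to C, 1 bond to H, 1 bond to Cl → oxidation state 0.
After: C2 has 2 bonds to C, 2 bonds to H → oxidation state -2.
Δ = -2 − (0) = -2, so this is a reduction at C2.

-2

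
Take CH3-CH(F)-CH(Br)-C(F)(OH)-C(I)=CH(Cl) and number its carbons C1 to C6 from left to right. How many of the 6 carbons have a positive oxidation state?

Tallying each carbon's bonds:
C1: 1C, 3H → 0 − 3 = -3
C2: 2C, 1H, 1F → 0 − 1 + 1 = 0
C3: 2C, 1H, 1Br → 0 − 1 + 1 = 0
C4: 2C, 1O, 1F → 0 + 1 + 1 = +2
C5: 3C, 1I → 0 + 1 = +1
C6: 2C, 1H, 1Cl → 0 − 1 + 1 = 0
2 carbons (C4, C5) meet the condition.

2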